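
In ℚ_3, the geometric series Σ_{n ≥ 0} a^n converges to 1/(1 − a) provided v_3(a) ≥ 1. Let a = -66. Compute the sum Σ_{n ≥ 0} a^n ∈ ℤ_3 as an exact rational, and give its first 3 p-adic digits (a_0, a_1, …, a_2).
Σ a^n = 1/(1 − a) = 1/67;  first 3 digits = (1, 2, 2)

v_3(a) = 1 ≥ 1, so the series converges in ℤ_3 to 1/(1 − a) = 1/(1 − (-66)) = 1/67. Expand this rational in ℤ_3: compute digits iteratively via d_i = x_i mod 3, x_{i+1} = (x_i − d_i)/3. The first 3 digits are (1, 2, 2).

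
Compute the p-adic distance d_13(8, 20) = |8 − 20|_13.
d_13(8, 20) = 1

Step 1 — x − y = 8 − 20 = -12. Step 2 — v_13(-12) = 0 (factor: -12 = −(13^0 · 12); the sign does not affect v_p). Step 3 — |x − y|_13 = 13^{0} = 1.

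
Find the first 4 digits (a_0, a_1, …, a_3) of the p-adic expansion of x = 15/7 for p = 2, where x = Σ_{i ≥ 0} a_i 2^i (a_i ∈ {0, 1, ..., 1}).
(a_0, …, a_3) = (1, 0, 0, 1)

v_2(15/7) = 0 (numerator and denominator both coprime to 2), so x ∈ ℤ_2^×. Compute digits iteratively via a_i = x_i mod 2, x_{i+1} = (x_i − a_i)/2, with x_0 = x:
  x_0 = 15/7;  a_0 = 1;  x_1 = (x_0 − 1)/2 = 4/7
  x_1 = 4/7;  a_1 = 0;  x_2 = (x_1 − 0)/2 = 2/7
  x_2 = 2/7;  a_2 = 0;  x_3 = (x_2 − 0)/2 = 1/7
  x_3 = 1/7;  a_3 = 1;  x_4 = (x_3 − 1)/2 = -3/7
Digits: (1, 0, 0, 1).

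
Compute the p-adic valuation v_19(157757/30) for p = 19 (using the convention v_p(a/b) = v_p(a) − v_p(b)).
v_19(157757/30) = 3

Factor powers of 19 from the numerator and denominator of the reduced fraction: 157757 = 19^3 · 23 and 30 = 19^0 · 30. Apply v_p(a/b) = v_p(a) − v_p(b): v_19(157757/30) = 3 − 0 = 3.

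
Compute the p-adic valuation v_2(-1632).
v_2(-1632) = 5

v_2(n) is the largest exponent k such that 2^k divides n. Factor out: -1632 = -2^5 · 51. (Sign doesn't affect v_p.) So v_2(-1632) = 5.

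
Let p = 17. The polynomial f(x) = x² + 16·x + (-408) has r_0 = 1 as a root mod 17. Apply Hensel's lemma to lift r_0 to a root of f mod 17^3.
r_2 = 2993 (mod 4913)

Hensel: r_{i+1} = r_i − f(r_i)·(f′(r_i))^{-1} mod 17^{i+2}, f′(x) = 2x + 16. Iterate:
  r_0 = 1 (mod 17)
  r_1 = 103 (mod 289)
  r_2 = 2993 (mod 4913)
Final: r = 2993 satisfies f(r) ≡ 0 mod 17^3.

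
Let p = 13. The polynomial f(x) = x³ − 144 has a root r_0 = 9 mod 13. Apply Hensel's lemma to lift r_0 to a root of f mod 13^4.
r_3 = 13126 (mod 28561)

Hensel: r_{i+1} = r_i − f(r_i)/f′(r_i) mod 13^{i+2}, where f′(x) = 3x². Iterate:
  r_0 = 9 (mod 13)
  r_1 = 113 (mod 169)
  r_2 = 2141 (mod 2197)
  r_3 = 13126 (mod 28561)
Final: r = 13126 with f(r) ≡ 0 mod 13^4.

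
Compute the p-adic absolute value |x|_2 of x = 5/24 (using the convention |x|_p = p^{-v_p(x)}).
|5/24|_2 = 8

Step 1 — compute v_2(x) by factoring powers of 2 out of the numerator and denominator: v_2(5/24) = -3. Step 2 — apply |x|_p = p^{-v_p(x)} = 2^{3} = 8.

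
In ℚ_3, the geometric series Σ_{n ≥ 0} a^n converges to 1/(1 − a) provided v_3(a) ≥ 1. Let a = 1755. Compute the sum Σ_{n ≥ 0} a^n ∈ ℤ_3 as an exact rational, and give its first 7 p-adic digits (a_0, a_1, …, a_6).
Σ a^n = 1/(1 − a) = -1/1754;  first 7 digits = (1, 0, 0, 2, 0, 1, 0)

v_3(a) = 3 ≥ 1, so the series converges in ℤ_3 to 1/(1 − a) = 1/(1 − 1755) = -1/1754. Expand this rational in ℤ_3: compute digits iteratively via d_i = x_i mod 3, x_{i+1} = (x_i − d_i)/3. The first 7 digits are (1, 0, 0, 2, 0, 1, 0).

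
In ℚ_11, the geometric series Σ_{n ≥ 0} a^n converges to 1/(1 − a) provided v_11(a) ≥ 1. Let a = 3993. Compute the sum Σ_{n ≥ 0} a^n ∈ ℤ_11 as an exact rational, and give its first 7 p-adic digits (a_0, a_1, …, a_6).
Σ a^n = 1/(1 − a) = -1/3992;  first 7 digits = (1, 0, 0, 3, 0, 0, 9)

v_11(a) = 3 ≥ 1, so the series converges in ℤ_11 to 1/(1 − a) = 1/(1 − 3993) = -1/3992. Expand this rational in ℤ_11: compute digits iteratively via d_i = x_i mod 11, x_{i+1} = (x_i − d_i)/11. The first 7 digits are (1, 0, 0, 3, 0, 0, 9).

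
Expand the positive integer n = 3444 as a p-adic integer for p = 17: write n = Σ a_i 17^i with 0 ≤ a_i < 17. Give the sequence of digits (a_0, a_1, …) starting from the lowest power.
(a_0, a_1, …) = (10, 15, 11)

Repeated division by 17 gives the digits low-to-high: 3444 = 10 + 15·17^1 + 11·17^2. Digit sequence: (10, 15, 11).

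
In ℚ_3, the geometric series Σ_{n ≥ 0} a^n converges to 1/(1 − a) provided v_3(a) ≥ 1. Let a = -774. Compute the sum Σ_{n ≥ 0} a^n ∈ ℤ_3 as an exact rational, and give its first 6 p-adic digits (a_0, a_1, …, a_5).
Σ a^n = 1/(1 − a) = 1/775;  first 6 digits = (1, 0, 1, 1, 0, 2)

v_3(a) = 2 ≥ 1, so the series converges in ℤ_3 to 1/(1 − a) = 1/(1 − (-774)) = 1/775. Expand this rational in ℤ_3: compute digits iteratively via d_i = x_i mod 3, x_{i+1} = (x_i − d_i)/3. The first 6 digits are (1, 0, 1, 1, 0, 2).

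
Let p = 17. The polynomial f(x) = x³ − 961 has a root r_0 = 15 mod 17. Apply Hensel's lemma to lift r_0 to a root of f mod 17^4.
r_3 = 10555 (mod 83521)

Hensel: r_{i+1} = r_i − f(r_i)/f′(r_i) mod 17^{i+2}, where f′(x) = 3x². Iterate:
  r_0 = 15 (mod 17)
  r_1 = 151 (mod 289)
  r_2 = 729 (mod 4913)
  r_3 = 10555 (mod 83521)
Final: r = 10555 with f(r) ≡ 0 mod 17^4.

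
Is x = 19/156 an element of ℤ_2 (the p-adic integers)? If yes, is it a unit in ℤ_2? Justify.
x ∉ ℤ_2 (v_2(x) = -2 < 0)

ℤ_2 = {x ∈ ℚ_2 : v_2(x) ≥ 0} and ℤ_2^× = {x ∈ ℤ_2 : v_2(x) = 0}. Here v_2(19/156) = v_2(num) − v_2(den) = -2; compare against these criteria.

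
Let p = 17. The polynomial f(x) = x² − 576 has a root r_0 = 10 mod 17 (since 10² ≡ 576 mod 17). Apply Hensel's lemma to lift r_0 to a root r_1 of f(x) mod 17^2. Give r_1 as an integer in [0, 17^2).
r_1 = 265 (mod 289)

Hensel's recurrence: r_{i+1} = r_i − f(r_i)·(f′(r_i))^{-1} mod 17^{i+2}, with f′(x) = 2x. Iterate:
  r_0 = 10 (mod 17)
  r_1 = 265 (mod 289)
Final: r_1 = 265, and one checks f(r_1) ≡ 0 mod 17^2.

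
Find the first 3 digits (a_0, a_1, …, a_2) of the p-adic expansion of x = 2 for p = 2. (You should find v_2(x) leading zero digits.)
(a_0, …, a_2) = (0, 1, 0)

v_2(2) = 1, so a_0 = ... = a_0 = 0. Factor out: x = 2^1 · u with u = 1 a unit in ℤ_2. Expand u iteratively via a_{v+i} = u_i mod 2, u_{i+1} = (u_i − a_{v+i})/2:
  u_0 = 1;  a_1 = 1;  u_1 = (u_0 − 1)/2 = 0
  u_1 = 0;  a_2 = 0;  u_2 = (u_1 − 0)/2 = 0
Digits: (0, 1, 0).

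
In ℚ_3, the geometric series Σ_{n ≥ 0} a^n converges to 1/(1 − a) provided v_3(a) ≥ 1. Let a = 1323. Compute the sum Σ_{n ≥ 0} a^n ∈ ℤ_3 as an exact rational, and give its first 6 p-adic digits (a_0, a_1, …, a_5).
Σ a^n = 1/(1 − a) = -1/1322;  first 6 digits = (1, 0, 0, 1, 1, 2)

v_3(a) = 3 ≥ 1, so the series converges in ℤ_3 to 1/(1 − a) = 1/(1 − 1323) = -1/1322. Expand this rational in ℤ_3: compute digits iteratively via d_i = x_i mod 3, x_{i+1} = (x_i − d_i)/3. The first 6 digits are (1, 0, 0, 1, 1, 2).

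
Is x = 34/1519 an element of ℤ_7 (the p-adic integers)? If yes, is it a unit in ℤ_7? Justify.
x ∉ ℤ_7 (v_7(x) = -2 < 0)

ℤ_7 = {x ∈ ℚ_7 : v_7(x) ≥ 0} and ℤ_7^× = {x ∈ ℤ_7 : v_7(x) = 0}. Here v_7(34/1519) = v_7(num) − v_7(den) = -2; compare against these criteria.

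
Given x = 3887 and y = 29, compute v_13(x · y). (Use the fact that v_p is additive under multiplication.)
v_13(112723) = 2

v_p(x) = 2 (factor: 3887 = 13^2 · 23); v_p(y) = 0 (factor: 29 = 13^0 · 29). Additivity: v_p(xy) = v_p(x) + v_p(y) = 2 + 0 = 2. (Direct check: xy = 112723 = 13^2 · (667).)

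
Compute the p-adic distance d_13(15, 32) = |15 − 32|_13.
d_13(15, 32) = 1

Step 1 — x − y = 15 − 32 = -17. Step 2 — v_13(-17) = 0 (factor: -17 = −(13^0 · 17); the sign does not affect v_p). Step 3 — |x − y|_13 = 13^{0} = 1.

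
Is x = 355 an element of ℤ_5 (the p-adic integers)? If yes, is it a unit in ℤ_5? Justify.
x ∈ ℤ_5 but not a unit; v_5(x) = 1 > 0

ℤ_5 = {x ∈ ℚ_5 : v_5(x) ≥ 0} and ℤ_5^× = {x ∈ ℤ_5 : v_5(x) = 0}. Here v_5(355) = v_5(num) − v_5(den) = 1; compare against these criteria.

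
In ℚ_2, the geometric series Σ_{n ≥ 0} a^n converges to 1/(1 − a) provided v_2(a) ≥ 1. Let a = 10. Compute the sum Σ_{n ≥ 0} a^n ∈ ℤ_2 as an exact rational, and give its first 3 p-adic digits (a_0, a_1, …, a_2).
Σ a^n = 1/(1 − a) = -1/9;  first 3 digits = (1, 1, 1)

v_2(a) = 1 ≥ 1, so the series converges in ℤ_2 to 1/(1 − a) = 1/(1 − 10) = -1/9. Expand this rational in ℤ_2: compute digits iteratively via d_i = x_i mod 2, x_{i+1} = (x_i − d_i)/2. The first 3 digits are (1, 1, 1).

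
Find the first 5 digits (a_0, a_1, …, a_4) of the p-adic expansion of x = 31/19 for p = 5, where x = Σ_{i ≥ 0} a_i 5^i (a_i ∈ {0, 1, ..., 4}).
(a_0, …, a_4) = (4, 4, 2, 1, 1)

v_5(31/19) = 0 (numerator and denominator both coprime to 5), so x ∈ ℤ_5^×. Compute digits iteratively via a_i = x_i mod 5, x_{i+1} = (x_i − a_i)/5, with x_0 = x:
  x_0 = 31/19;  a_0 = 4;  x_1 = (x_0 − 4)/5 = -9/19
  x_1 = -9/19;  a_1 = 4;  x_2 = (x_1 − 4)/5 = -17/19
  x_2 = -17/19;  a_2 = 2;  x_3 = (x_2 − 2)/5 = -11/19
  x_3 = -11/19;  a_3 = 1;  x_4 = (x_3 − 1)/5 = -6/19
  x_4 = -6/19;  a_4 = 1;  x_5 = (x_4 − 1)/5 = -5/19
Digits: (4, 4, 2, 1, 1).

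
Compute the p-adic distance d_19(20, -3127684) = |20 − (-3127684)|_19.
d_19(20, -3127684) = 1/130321

Step 1 — x − y = 20 − (-3127684) = 3127704. Step 2 — v_19(3127704) = 4 (factor: 3127704 = (19^4 · 24); the sign does not affect v_p). Step 3 — |x − y|_19 = 19^{-4} = 1/130321.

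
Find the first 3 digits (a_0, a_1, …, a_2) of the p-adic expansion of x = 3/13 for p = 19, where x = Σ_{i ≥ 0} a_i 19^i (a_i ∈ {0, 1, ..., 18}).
(a_0, …, a_2) = (9, 1, 16)

v_19(3/13) = 0 (numerator and denominator both coprime to 19), so x ∈ ℤ_19^×. Compute digits iteratively via a_i = x_i mod 19, x_{i+1} = (x_i − a_i)/19, with x_0 = x:
  x_0 = 3/13;  a_0 = 9;  x_1 = (x_0 − 9)/19 = -6/13
  x_1 = -6/13;  a_1 = 1;  x_2 = (x_1 − 1)/19 = -1/13
  x_2 = -1/13;  a_2 = 16;  x_3 = (x_2 − 16)/19 = -11/13
Digits: (9, 1, 16).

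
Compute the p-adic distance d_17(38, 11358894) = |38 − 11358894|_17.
d_17(38, 11358894) = 1/1419857

Step 1 — x − y = 38 − 11358894 = -11358856. Step 2 — v_17(-11358856) = 5 (factor: -11358856 = −(17^5 · 8); the sign does not affect v_p). Step 3 — |x − y|_17 = 17^{-5} = 1/1419857.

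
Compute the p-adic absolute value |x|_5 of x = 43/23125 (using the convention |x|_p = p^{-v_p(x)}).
|43/23125|_5 = 625

Step 1 — compute v_5(x) by factoring powers of 5 out of the numerator and denominator: v_5(43/23125) = -4. Step 2 — apply |x|_p = p^{-v_p(x)} = 5^{4} = 625.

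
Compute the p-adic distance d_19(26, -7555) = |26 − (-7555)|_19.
d_19(26, -7555) = 1/361

Step 1 — x − y = 26 − (-7555) = 7581. Step 2 — v_19(7581) = 2 (factor: 7581 = (19^2 · 21); the sign does not affect v_p). Step 3 — |x − y|_19 = 19^{-2} = 1/361.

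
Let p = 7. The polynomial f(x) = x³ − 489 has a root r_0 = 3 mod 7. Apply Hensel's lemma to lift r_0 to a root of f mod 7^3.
r_2 = 178 (mod 343)

Hensel: r_{i+1} = r_i − f(r_i)/f′(r_i) mod 7^{i+2}, where f′(x) = 3x². Iterate:
  r_0 = 3 (mod 7)
  r_1 = 31 (mod 49)
  r_2 = 178 (mod 343)
Final: r = 178 with f(r) ≡ 0 mod 7^3.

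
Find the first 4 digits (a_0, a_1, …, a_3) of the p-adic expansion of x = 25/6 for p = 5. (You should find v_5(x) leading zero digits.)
(a_0, …, a_3) = (0, 0, 1, 4)

v_5(25/6) = 2, so a_0 = ... = a_1 = 0. Factor out: x = 5^2 · u with u = 1/6 a unit in ℤ_5. Expand u iteratively via a_{v+i} = u_i mod 5, u_{i+1} = (u_i − a_{v+i})/5:
  u_0 = 1/6;  a_2 = 1;  u_1 = (u_0 − 1)/5 = -1/6
  u_1 = -1/6;  a_3 = 4;  u_2 = (u_1 − 4)/5 = -5/6
Digits: (0, 0, 1, 4).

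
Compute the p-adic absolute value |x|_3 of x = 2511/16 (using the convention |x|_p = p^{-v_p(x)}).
|2511/16|_3 = 1/81

Step 1 — compute v_3(x) by factoring powers of 3 out of the numerator and denominator: v_3(2511/16) = 4. Step 2 — apply |x|_p = p^{-v_p(x)} = 3^{-4} = 1/81.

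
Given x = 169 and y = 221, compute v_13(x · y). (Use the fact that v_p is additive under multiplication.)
v_13(37349) = 3

v_p(x) = 2 (factor: 169 = 13^2 · 1); v_p(y) = 1 (factor: 221 = 13^1 · 17). Additivity: v_p(xy) = v_p(x) + v_p(y) = 2 + 1 = 3. (Direct check: xy = 37349 = 13^3 · (17).)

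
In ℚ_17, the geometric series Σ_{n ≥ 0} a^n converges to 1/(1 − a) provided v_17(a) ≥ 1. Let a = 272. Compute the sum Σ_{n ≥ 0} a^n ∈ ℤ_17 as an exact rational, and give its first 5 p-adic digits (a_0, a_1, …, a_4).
Σ a^n = 1/(1 − a) = -1/271;  first 5 digits = (1, 16, 1, 14, 4)

v_17(a) = 1 ≥ 1, so the series converges in ℤ_17 to 1/(1 − a) = 1/(1 − 272) = -1/271. Expand this rational in ℤ_17: compute digits iteratively via d_i = x_i mod 17, x_{i+1} = (x_i − d_i)/17. The first 5 digits are (1, 16, 1, 14, 4).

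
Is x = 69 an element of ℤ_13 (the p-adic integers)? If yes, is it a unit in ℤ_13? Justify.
x ∈ ℤ_13^× (unit); v_13(x) = 0

ℤ_13 = {x ∈ ℚ_13 : v_13(x) ≥ 0} and ℤ_13^× = {x ∈ ℤ_13 : v_13(x) = 0}. Here v_13(69) = v_13(num) − v_13(den) = 0; compare against these criteria.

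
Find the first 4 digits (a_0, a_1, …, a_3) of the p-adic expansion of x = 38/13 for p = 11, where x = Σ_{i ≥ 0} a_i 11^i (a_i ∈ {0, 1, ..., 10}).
(a_0, …, a_3) = (8, 8, 6, 7)

v_11(38/13) = 0 (numerator and denominator both coprime to 11), so x ∈ ℤ_11^×. Compute digits iteratively via a_i = x_i mod 11, x_{i+1} = (x_i − a_i)/11, with x_0 = x:
  x_0 = 38/13;  a_0 = 8;  x_1 = (x_0 − 8)/11 = -6/13
  x_1 = -6/13;  a_1 = 8;  x_2 = (x_1 − 8)/11 = -10/13
  x_2 = -10/13;  a_2 = 6;  x_3 = (x_2 − 6)/11 = -8/13
  x_3 = -8/13;  a_3 = 7;  x_4 = (x_3 − 7)/11 = -9/13
Digits: (8, 8, 6, 7).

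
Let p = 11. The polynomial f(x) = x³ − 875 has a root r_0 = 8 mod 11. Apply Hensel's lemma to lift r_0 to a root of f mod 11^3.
r_2 = 613 (mod 1331)

Hensel: r_{i+1} = r_i − f(r_i)/f′(r_i) mod 11^{i+2}, where f′(x) = 3x². Iterate:
  r_0 = 8 (mod 11)
  r_1 = 8 (mod 121)
  r_2 = 613 (mod 1331)
Final: r = 613 with f(r) ≡ 0 mod 11^3.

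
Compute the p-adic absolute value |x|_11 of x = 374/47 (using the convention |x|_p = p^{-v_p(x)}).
|374/47|_11 = 1/11

Step 1 — compute v_11(x) by factoring powers of 11 out of the numerator and denominator: v_11(374/47) = 1. Step 2 — apply |x|_p = p^{-v_p(x)} = 11^{-1} = 1/11.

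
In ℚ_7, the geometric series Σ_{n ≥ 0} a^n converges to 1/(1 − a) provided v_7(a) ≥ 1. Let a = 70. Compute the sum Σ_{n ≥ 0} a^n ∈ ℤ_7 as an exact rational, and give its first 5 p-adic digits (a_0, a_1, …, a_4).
Σ a^n = 1/(1 − a) = -1/69;  first 5 digits = (1, 3, 3, 6, 1)

v_7(a) = 1 ≥ 1, so the series converges in ℤ_7 to 1/(1 − a) = 1/(1 − 70) = -1/69. Expand this rational in ℤ_7: compute digits iteratively via d_i = x_i mod 7, x_{i+1} = (x_i − d_i)/7. The first 5 digits are (1, 3, 3, 6, 1).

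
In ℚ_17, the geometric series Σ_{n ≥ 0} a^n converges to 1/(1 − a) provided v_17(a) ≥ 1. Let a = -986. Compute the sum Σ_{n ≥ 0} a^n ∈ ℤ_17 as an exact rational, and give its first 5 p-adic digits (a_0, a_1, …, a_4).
Σ a^n = 1/(1 − a) = 1/987;  first 5 digits = (1, 10, 11, 7, 13)

v_17(a) = 1 ≥ 1, so the series converges in ℤ_17 to 1/(1 − a) = 1/(1 − (-986)) = 1/987. Expand this rational in ℤ_17: compute digits iteratively via d_i = x_i mod 17, x_{i+1} = (x_i − d_i)/17. The first 5 digits are (1, 10, 11, 7, 13).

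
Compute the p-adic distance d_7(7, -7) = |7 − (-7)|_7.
d_7(7, -7) = 1/7

Step 1 — x − y = 7 − (-7) = 14. Step 2 — v_7(14) = 1 (factor: 14 = (7^1 · 2); the sign does not affect v_p). Step 3 — |x − y|_7 = 7^{-1} = 1/7.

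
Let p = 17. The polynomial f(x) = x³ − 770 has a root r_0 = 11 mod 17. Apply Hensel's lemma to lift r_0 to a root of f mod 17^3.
r_2 = 4686 (mod 4913)

Hensel: r_{i+1} = r_i − f(r_i)/f′(r_i) mod 17^{i+2}, where f′(x) = 3x². Iterate:
  r_0 = 11 (mod 17)
  r_1 = 62 (mod 289)
  r_2 = 4686 (mod 4913)
Final: r = 4686 with f(r) ≡ 0 mod 17^3.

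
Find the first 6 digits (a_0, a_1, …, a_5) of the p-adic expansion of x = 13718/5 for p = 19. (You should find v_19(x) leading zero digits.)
(a_0, …, a_5) = (0, 0, 0, 8, 11, 7)

v_19(13718/5) = 3, so a_0 = ... = a_2 = 0. Factor out: x = 19^3 · u with u = 2/5 a unit in ℤ_19. Expand u iteratively via a_{v+i} = u_i mod 19, u_{i+1} = (u_i − a_{v+i})/19:
  u_0 = 2/5;  a_3 = 8;  u_1 = (u_0 − 8)/19 = -2/5
  u_1 = -2/5;  a_4 = 11;  u_2 = (u_1 − 11)/19 = -3/5
  u_2 = -3/5;  a_5 = 7;  u_3 = (u_2 − 7)/19 = -2/5
Digits: (0, 0, 0, 8, 11, 7).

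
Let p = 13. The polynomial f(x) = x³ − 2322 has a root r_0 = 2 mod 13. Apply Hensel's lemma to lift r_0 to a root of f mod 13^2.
r_1 = 54 (mod 169)

Hensel: r_{i+1} = r_i − f(r_i)/f′(r_i) mod 13^{i+2}, where f′(x) = 3x². Iterate:
  r_0 = 2 (mod 13)
  r_1 = 54 (mod 169)
Final: r = 54 with f(r) ≡ 0 mod 13^2.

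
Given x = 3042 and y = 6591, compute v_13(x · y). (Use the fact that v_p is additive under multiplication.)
v_13(20049822) = 5

v_p(x) = 2 (factor: 3042 = 13^2 · 18); v_p(y) = 3 (factor: 6591 = 13^3 · 3). Additivity: v_p(xy) = v_p(x) + v_p(y) = 2 + 3 = 5. (Direct check: xy = 20049822 = 13^5 · (54).)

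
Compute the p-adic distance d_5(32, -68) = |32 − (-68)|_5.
d_5(32, -68) = 1/25

Step 1 — x − y = 32 − (-68) = 100. Step 2 — v_5(100) = 2 (factor: 100 = (5^2 · 4); the sign does not affect v_p). Step 3 — |x − y|_5 = 5^{-2} = 1/25.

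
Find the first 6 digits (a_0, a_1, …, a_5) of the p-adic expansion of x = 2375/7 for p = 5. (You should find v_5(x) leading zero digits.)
(a_0, …, a_5) = (0, 0, 0, 2, 3, 3)

v_5(2375/7) = 3, so a_0 = ... = a_2 = 0. Factor out: x = 5^3 · u with u = 19/7 a unit in ℤ_5. Expand u iteratively via a_{v+i} = u_i mod 5, u_{i+1} = (u_i − a_{v+i})/5:
  u_0 = 19/7;  a_3 = 2;  u_1 = (u_0 − 2)/5 = 1/7
  u_1 = 1/7;  a_4 = 3;  u_2 = (u_1 − 3)/5 = -4/7
  u_2 = -4/7;  a_5 = 3;  u_3 = (u_2 − 3)/5 = -5/7
Digits: (0, 0, 0, 2, 3, 3).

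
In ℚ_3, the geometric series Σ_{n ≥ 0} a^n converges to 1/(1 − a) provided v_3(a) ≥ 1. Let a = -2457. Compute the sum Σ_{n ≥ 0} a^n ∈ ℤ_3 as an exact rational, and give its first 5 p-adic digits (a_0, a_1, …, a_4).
Σ a^n = 1/(1 − a) = 1/2458;  first 5 digits = (1, 0, 0, 2, 2)

v_3(a) = 3 ≥ 1, so the series converges in ℤ_3 to 1/(1 − a) = 1/(1 − (-2457)) = 1/2458. Expand this rational in ℤ_3: compute digits iteratively via d_i = x_i mod 3, x_{i+1} = (x_i − d_i)/3. The first 5 digits are (1, 0, 0, 2, 2).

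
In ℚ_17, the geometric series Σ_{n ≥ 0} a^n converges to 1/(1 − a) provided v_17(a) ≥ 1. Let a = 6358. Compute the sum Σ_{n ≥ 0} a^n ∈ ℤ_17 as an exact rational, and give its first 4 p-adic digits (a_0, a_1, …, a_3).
Σ a^n = 1/(1 − a) = -1/6357;  first 4 digits = (1, 0, 5, 1)

v_17(a) = 2 ≥ 1, so the series converges in ℤ_17 to 1/(1 − a) = 1/(1 − 6358) = -1/6357. Expand this rational in ℤ_17: compute digits iteratively via d_i = x_i mod 17, x_{i+1} = (x_i − d_i)/17. The first 4 digits are (1, 0, 5, 1).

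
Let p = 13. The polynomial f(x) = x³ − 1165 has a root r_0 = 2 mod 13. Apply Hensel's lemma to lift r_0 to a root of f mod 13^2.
r_1 = 28 (mod 169)

Hensel: r_{i+1} = r_i − f(r_i)/f′(r_i) mod 13^{i+2}, where f′(x) = 3x². Iterate:
  r_0 = 2 (mod 13)
  r_1 = 28 (mod 169)
Final: r = 28 with f(r) ≡ 0 mod 13^2.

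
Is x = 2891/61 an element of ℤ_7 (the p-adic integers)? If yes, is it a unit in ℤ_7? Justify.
x ∈ ℤ_7 but not a unit; v_7(x) = 2 > 0

ℤ_7 = {x ∈ ℚ_7 : v_7(x) ≥ 0} and ℤ_7^× = {x ∈ ℤ_7 : v_7(x) = 0}. Here v_7(2891/61) = v_7(num) − v_7(den) = 2; compare against these criteria.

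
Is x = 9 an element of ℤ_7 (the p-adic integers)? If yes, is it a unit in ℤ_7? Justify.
x ∈ ℤ_7^× (unit); v_7(x) = 0

ℤ_7 = {x ∈ ℚ_7 : v_7(x) ≥ 0} and ℤ_7^× = {x ∈ ℤ_7 : v_7(x) = 0}. Here v_7(9) = v_7(num) − v_7(den) = 0; compare against these criteria.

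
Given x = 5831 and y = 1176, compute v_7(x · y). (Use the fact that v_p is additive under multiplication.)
v_7(6857256) = 5

v_p(x) = 3 (factor: 5831 = 7^3 · 17); v_p(y) = 2 (factor: 1176 = 7^2 · 24). Additivity: v_p(xy) = v_p(x) + v_p(y) = 3 + 2 = 5. (Direct check: xy = 6857256 = 7^5 · (408).)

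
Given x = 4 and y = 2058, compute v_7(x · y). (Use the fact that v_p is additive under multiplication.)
v_7(8232) = 3

v_p(x) = 0 (factor: 4 = 7^0 · 4); v_p(y) = 3 (factor: 2058 = 7^3 · 6). Additivity: v_p(xy) = v_p(x) + v_p(y) = 0 + 3 = 3. (Direct check: xy = 8232 = 7^3 · (24).)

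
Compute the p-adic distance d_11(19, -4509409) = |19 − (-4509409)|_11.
d_11(19, -4509409) = 1/161051

Step 1 — x − y = 19 − (-4509409) = 4509428. Step 2 — v_11(4509428) = 5 (factor: 4509428 = (11^5 · 28); the sign does not affect v_p). Step 3 — |x − y|_11 = 11^{-5} = 1/161051.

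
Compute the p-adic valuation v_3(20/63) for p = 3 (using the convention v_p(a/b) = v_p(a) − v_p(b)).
v_3(20/63) = -2

Factor powers of 3 from the numerator and denominator of the reduced fraction: 20 = 3^0 · 20 and 63 = 3^2 · 7. Apply v_p(a/b) = v_p(a) − v_p(b): v_3(20/63) = 0 − 2 = -2.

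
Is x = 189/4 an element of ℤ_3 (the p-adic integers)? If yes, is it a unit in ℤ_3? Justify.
x ∈ ℤ_3 but not a unit; v_3(x) = 3 > 0

ℤ_3 = {x ∈ ℚ_3 : v_3(x) ≥ 0} and ℤ_3^× = {x ∈ ℤ_3 : v_3(x) = 0}. Here v_3(189/4) = v_3(num) − v_3(den) = 3; compare against these criteria.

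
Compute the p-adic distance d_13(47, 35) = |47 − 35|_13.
d_13(47, 35) = 1

Step 1 — x − y = 47 − 35 = 12. Step 2 — v_13(12) = 0 (factor: 12 = (13^0 · 12); the sign does not affect v_p). Step 3 — |x − y|_13 = 13^{0} = 1.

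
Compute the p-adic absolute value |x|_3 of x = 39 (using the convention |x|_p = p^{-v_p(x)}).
|39|_3 = 1/3

Step 1 — compute v_3(x) by factoring powers of 3 out of the numerator and denominator: v_3(39) = 1. Step 2 — apply |x|_p = p^{-v_p(x)} = 3^{-1} = 1/3.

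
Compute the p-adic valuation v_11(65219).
v_11(65219) = 3

v_11(n) is the largest exponent k such that 11^k divides n. Factor out: 65219 = 11^3 · 49. (Sign doesn't affect v_p.) So v_11(65219) = 3.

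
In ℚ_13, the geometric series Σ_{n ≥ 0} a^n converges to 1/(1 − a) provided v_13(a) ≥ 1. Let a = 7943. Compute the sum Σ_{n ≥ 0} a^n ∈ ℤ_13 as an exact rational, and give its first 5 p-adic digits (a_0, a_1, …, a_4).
Σ a^n = 1/(1 − a) = -1/7942;  first 5 digits = (1, 0, 8, 3, 12)

v_13(a) = 2 ≥ 1, so the series converges in ℤ_13 to 1/(1 − a) = 1/(1 − 7943) = -1/7942. Expand this rational in ℤ_13: compute digits iteratively via d_i = x_i mod 13, x_{i+1} = (x_i − d_i)/13. The first 5 digits are (1, 0, 8, 3, 12).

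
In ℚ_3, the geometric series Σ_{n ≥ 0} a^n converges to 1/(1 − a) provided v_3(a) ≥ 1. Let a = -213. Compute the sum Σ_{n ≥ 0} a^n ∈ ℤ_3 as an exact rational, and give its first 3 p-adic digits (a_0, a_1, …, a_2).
Σ a^n = 1/(1 − a) = 1/214;  first 3 digits = (1, 1, 1)

v_3(a) = 1 ≥ 1, so the series converges in ℤ_3 to 1/(1 − a) = 1/(1 − (-213)) = 1/214. Expand this rational in ℤ_3: compute digits iteratively via d_i = x_i mod 3, x_{i+1} = (x_i − d_i)/3. The first 3 digits are (1, 1, 1).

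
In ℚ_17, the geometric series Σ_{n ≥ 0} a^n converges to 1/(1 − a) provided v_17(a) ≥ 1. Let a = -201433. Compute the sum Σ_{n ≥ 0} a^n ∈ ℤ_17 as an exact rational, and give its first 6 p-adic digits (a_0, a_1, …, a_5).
Σ a^n = 1/(1 − a) = 1/201434;  first 6 digits = (1, 0, 0, 10, 14, 16)

v_17(a) = 3 ≥ 1, so the series converges in ℤ_17 to 1/(1 − a) = 1/(1 − (-201433)) = 1/201434. Expand this rational in ℤ_17: compute digits iteratively via d_i = x_i mod 17, x_{i+1} = (x_i − d_i)/17. The first 6 digits are (1, 0, 0, 10, 14, 16).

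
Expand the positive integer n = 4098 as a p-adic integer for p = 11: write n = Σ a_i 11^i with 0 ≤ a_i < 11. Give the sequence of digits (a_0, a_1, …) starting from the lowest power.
(a_0, a_1, …) = (6, 9, 0, 3)

Repeated division by 11 gives the digits low-to-high: 4098 = 6 + 9·11^1 + 3·11^3. Digit sequence: (6, 9, 0, 3).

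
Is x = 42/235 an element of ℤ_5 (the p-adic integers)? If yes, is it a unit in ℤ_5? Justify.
x ∉ ℤ_5 (v_5(x) = -1 < 0)

ℤ_5 = {x ∈ ℚ_5 : v_5(x) ≥ 0} and ℤ_5^× = {x ∈ ℤ_5 : v_5(x) = 0}. Here v_5(42/235) = v_5(num) − v_5(den) = -1; compare against these criteria.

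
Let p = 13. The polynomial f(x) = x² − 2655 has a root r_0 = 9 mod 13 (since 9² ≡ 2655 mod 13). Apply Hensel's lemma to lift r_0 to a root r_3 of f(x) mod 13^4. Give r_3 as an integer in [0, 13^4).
r_3 = 16714 (mod 28561)

Hensel's recurrence: r_{i+1} = r_i − f(r_i)·(f′(r_i))^{-1} mod 13^{i+2}, with f′(x) = 2x. Iterate:
  r_0 = 9 (mod 13)
  r_1 = 152 (mod 169)
  r_2 = 1335 (mod 2197)
  r_3 = 16714 (mod 28561)
Final: r_3 = 16714, and one checks f(r_3) ≡ 0 mod 13^4.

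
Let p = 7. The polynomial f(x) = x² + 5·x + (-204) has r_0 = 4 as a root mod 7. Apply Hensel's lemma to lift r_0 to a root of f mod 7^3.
r_2 = 326 (mod 343)

Hensel: r_{i+1} = r_i − f(r_i)·(f′(r_i))^{-1} mod 7^{i+2}, f′(x) = 2x + 5. Iterate:
  r_0 = 4 (mod 7)
  r_1 = 32 (mod 49)
  r_2 = 326 (mod 343)
Final: r = 326 satisfies f(r) ≡ 0 mod 7^3.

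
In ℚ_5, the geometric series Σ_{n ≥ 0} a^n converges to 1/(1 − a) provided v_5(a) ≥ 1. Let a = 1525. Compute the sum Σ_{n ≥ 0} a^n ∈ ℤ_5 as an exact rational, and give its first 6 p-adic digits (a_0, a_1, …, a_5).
Σ a^n = 1/(1 − a) = -1/1524;  first 6 digits = (1, 0, 1, 2, 3, 4)

v_5(a) = 2 ≥ 1, so the series converges in ℤ_5 to 1/(1 − a) = 1/(1 − 1525) = -1/1524. Expand this rational in ℤ_5: compute digits iteratively via d_i = x_i mod 5, x_{i+1} = (x_i − d_i)/5. The first 6 digits are (1, 0, 1, 2, 3, 4).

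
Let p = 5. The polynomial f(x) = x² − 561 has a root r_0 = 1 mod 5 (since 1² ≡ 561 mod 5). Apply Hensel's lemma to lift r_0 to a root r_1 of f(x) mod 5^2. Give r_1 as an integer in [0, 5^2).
r_1 = 6 (mod 25)

Hensel's recurrence: r_{i+1} = r_i − f(r_i)·(f′(r_i))^{-1} mod 5^{i+2}, with f′(x) = 2x. Iterate:
  r_0 = 1 (mod 5)
  r_1 = 6 (mod 25)
Final: r_1 = 6, and one checks f(r_1) ≡ 0 mod 5^2.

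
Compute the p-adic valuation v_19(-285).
v_19(-285) = 1

v_19(n) is the largest exponent k such that 19^k divides n. Factor out: -285 = -19^1 · 15. (Sign doesn't affect v_p.) So v_19(-285) = 1.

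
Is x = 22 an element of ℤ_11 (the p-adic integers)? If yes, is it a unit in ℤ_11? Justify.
x ∈ ℤ_11 but not a unit; v_11(x) = 1 > 0

ℤ_11 = {x ∈ ℚ_11 : v_11(x) ≥ 0} and ℤ_11^× = {x ∈ ℤ_11 : v_11(x) = 0}. Here v_11(22) = v_11(num) − v_11(den) = 1; compare against these criteria.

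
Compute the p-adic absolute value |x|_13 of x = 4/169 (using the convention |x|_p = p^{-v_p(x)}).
|4/169|_13 = 169

Step 1 — compute v_13(x) by factoring powers of 13 out of the numerator and denominator: v_13(4/169) = -2. Step 2 — apply |x|_p = p^{-v_p(x)} = 13^{2} = 169.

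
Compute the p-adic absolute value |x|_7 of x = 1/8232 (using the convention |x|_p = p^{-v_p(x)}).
|1/8232|_7 = 343

Step 1 — compute v_7(x) by factoring powers of 7 out of the numerator and denominator: v_7(1/8232) = -3. Step 2 — apply |x|_p = p^{-v_p(x)} = 7^{3} = 343.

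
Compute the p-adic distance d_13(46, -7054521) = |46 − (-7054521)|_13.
d_13(46, -7054521) = 1/371293

Step 1 — x − y = 46 − (-7054521) = 7054567. Step 2 — v_13(7054567) = 5 (factor: 7054567 = (13^5 · 19); the sign does not affect v_p). Step 3 — |x − y|_13 = 13^{-5} = 1/371293.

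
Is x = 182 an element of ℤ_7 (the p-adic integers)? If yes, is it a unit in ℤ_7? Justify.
x ∈ ℤ_7 but not a unit; v_7(x) = 1 > 0

ℤ_7 = {x ∈ ℚ_7 : v_7(x) ≥ 0} and ℤ_7^× = {x ∈ ℤ_7 : v_7(x) = 0}. Here v_7(182) = v_7(num) − v_7(den) = 1; compare against these criteria.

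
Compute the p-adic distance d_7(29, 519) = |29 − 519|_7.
d_7(29, 519) = 1/49

Step 1 — x − y = 29 − 519 = -490. Step 2 — v_7(-490) = 2 (factor: -490 = −(7^2 · 10); the sign does not affect v_p). Step 3 — |x − y|_7 = 7^{-2} = 1/49.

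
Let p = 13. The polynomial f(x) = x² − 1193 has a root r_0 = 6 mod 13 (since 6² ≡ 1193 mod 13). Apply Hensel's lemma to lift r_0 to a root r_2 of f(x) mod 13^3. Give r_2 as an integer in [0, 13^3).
r_2 = 2060 (mod 2197)

Hensel's recurrence: r_{i+1} = r_i − f(r_i)·(f′(r_i))^{-1} mod 13^{i+2}, with f′(x) = 2x. Iterate:
  r_0 = 6 (mod 13)
  r_1 = 32 (mod 169)
  r_2 = 2060 (mod 2197)
Final: r_2 = 2060, and one checks f(r_2) ≡ 0 mod 13^3.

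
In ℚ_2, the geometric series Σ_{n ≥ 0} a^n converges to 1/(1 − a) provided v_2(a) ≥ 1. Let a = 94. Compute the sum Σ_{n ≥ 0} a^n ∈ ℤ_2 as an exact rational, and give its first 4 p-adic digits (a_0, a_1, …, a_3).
Σ a^n = 1/(1 − a) = -1/93;  first 4 digits = (1, 1, 0, 1)

v_2(a) = 1 ≥ 1, so the series converges in ℤ_2 to 1/(1 − a) = 1/(1 − 94) = -1/93. Expand this rational in ℤ_2: compute digits iteratively via d_i = x_i mod 2, x_{i+1} = (x_i − d_i)/2. The first 4 digits are (1, 1, 0, 1).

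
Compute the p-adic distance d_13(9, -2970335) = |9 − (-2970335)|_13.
d_13(9, -2970335) = 1/371293

Step 1 — x − y = 9 − (-2970335) = 2970344. Step 2 — v_13(2970344) = 5 (factor: 2970344 = (13^5 · 8); the sign does not affect v_p). Step 3 — |x − y|_13 = 13^{-5} = 1/371293.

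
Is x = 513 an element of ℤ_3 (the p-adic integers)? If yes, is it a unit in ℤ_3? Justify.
x ∈ ℤ_3 but not a unit; v_3(x) = 3 > 0

ℤ_3 = {x ∈ ℚ_3 : v_3(x) ≥ 0} and ℤ_3^× = {x ∈ ℤ_3 : v_3(x) = 0}. Here v_3(513) = v_3(num) − v_3(den) = 3; compare against these criteria.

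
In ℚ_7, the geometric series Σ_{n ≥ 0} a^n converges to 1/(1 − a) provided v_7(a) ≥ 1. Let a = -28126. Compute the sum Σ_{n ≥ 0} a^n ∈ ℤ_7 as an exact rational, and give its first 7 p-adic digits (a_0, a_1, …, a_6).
Σ a^n = 1/(1 − a) = 1/28127;  first 7 digits = (1, 0, 0, 2, 2, 5, 3)

v_7(a) = 3 ≥ 1, so the series converges in ℤ_7 to 1/(1 − a) = 1/(1 − (-28126)) = 1/28127. Expand this rational in ℤ_7: compute digits iteratively via d_i = x_i mod 7, x_{i+1} = (x_i − d_i)/7. The first 7 digits are (1, 0, 0, 2, 2, 5, 3).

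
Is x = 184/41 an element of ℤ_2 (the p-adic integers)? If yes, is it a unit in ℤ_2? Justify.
x ∈ ℤ_2 but not a unit; v_2(x) = 3 > 0

ℤ_2 = {x ∈ ℚ_2 : v_2(x) ≥ 0} and ℤ_2^× = {x ∈ ℤ_2 : v_2(x) = 0}. Here v_2(184/41) = v_2(num) − v_2(den) = 3; compare against these criteria.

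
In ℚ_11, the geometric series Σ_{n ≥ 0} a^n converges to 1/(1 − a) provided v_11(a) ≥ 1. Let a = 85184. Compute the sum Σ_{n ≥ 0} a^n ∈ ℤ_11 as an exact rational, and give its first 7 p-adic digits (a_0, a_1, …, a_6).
Σ a^n = 1/(1 − a) = -1/85183;  first 7 digits = (1, 0, 0, 9, 5, 0, 4)

v_11(a) = 3 ≥ 1, so the series converges in ℤ_11 to 1/(1 − a) = 1/(1 − 85184) = -1/85183. Expand this rational in ℤ_11: compute digits iteratively via d_i = x_i mod 11, x_{i+1} = (x_i − d_i)/11. The first 7 digits are (1, 0, 0, 9, 5, 0, 4).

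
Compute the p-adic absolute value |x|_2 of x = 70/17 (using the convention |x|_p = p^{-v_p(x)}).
|70/17|_2 = 1/2

Step 1 — compute v_2(x) by factoring powers of 2 out of the numerator and denominator: v_2(70/17) = 1. Step 2 — apply |x|_p = p^{-v_p(x)} = 2^{-1} = 1/2.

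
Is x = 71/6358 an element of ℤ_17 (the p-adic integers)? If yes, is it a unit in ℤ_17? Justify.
x ∉ ℤ_17 (v_17(x) = -2 < 0)

ℤ_17 = {x ∈ ℚ_17 : v_17(x) ≥ 0} and ℤ_17^× = {x ∈ ℤ_17 : v_17(x) = 0}. Here v_17(71/6358) = v_17(num) − v_17(den) = -2; compare against these criteria.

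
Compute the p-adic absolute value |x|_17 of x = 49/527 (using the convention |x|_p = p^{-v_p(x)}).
|49/527|_17 = 17

Step 1 — compute v_17(x) by factoring powers of 17 out of the numerator and denominator: v_17(49/527) = -1. Step 2 — apply |x|_p = p^{-v_p(x)} = 17^{1} = 17.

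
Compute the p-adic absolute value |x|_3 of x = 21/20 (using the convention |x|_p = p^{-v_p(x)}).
|21/20|_3 = 1/3

Step 1 — compute v_3(x) by factoring powers of 3 out of the numerator and denominator: v_3(21/20) = 1. Step 2 — apply |x|_p = p^{-v_p(x)} = 3^{-1} = 1/3.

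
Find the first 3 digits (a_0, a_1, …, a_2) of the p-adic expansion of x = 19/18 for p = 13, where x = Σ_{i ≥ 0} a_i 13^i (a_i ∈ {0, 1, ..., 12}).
(a_0, …, a_2) = (9, 3, 12)

v_13(19/18) = 0 (numerator and denominator both coprime to 13), so x ∈ ℤ_13^×. Compute digits iteratively via a_i = x_i mod 13, x_{i+1} = (x_i − a_i)/13, with x_0 = x:
  x_0 = 19/18;  a_0 = 9;  x_1 = (x_0 − 9)/13 = -11/18
  x_1 = -11/18;  a_1 = 3;  x_2 = (x_1 − 3)/13 = -5/18
  x_2 = -5/18;  a_2 = 12;  x_3 = (x_2 − 12)/13 = -17/18
Digits: (9, 3, 12).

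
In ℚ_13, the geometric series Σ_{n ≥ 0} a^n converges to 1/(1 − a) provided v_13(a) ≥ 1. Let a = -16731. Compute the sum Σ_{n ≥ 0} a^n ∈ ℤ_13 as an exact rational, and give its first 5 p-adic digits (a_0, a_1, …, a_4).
Σ a^n = 1/(1 − a) = 1/16732;  first 5 digits = (1, 0, 5, 5, 11)

v_13(a) = 2 ≥ 1, so the series converges in ℤ_13 to 1/(1 − a) = 1/(1 − (-16731)) = 1/16732. Expand this rational in ℤ_13: compute digits iteratively via d_i = x_i mod 13, x_{i+1} = (x_i − d_i)/13. The first 5 digits are (1, 0, 5, 5, 11).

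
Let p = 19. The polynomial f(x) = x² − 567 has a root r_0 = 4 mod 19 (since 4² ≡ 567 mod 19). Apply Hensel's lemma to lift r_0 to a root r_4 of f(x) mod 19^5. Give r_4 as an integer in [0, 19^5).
r_4 = 2302215 (mod 2476099)

Hensel's recurrence: r_{i+1} = r_i − f(r_i)·(f′(r_i))^{-1} mod 19^{i+2}, with f′(x) = 2x. Iterate:
  r_0 = 4 (mod 19)
  r_1 = 118 (mod 361)
  r_2 = 4450 (mod 6859)
  r_3 = 86758 (mod 130321)
  r_4 = 2302215 (mod 2476099)
Final: r_4 = 2302215, and one checks f(r_4) ≡ 0 mod 19^5.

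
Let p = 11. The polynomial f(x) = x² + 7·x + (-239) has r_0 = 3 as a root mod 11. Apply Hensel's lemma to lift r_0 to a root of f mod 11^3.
r_2 = 894 (mod 1331)

Hensel: r_{i+1} = r_i − f(r_i)·(f′(r_i))^{-1} mod 11^{i+2}, f′(x) = 2x + 7. Iterate:
  r_0 = 3 (mod 11)
  r_1 = 47 (mod 121)
  r_2 = 894 (mod 1331)
Final: r = 894 satisfies f(r) ≡ 0 mod 11^3.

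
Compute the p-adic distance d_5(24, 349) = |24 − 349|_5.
d_5(24, 349) = 1/25

Step 1 — x − y = 24 − 349 = -325. Step 2 — v_5(-325) = 2 (factor: -325 = −(5^2 · 13); the sign does not affect v_p). Step 3 — |x − y|_5 = 5^{-2} = 1/25.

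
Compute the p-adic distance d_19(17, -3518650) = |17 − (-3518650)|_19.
d_19(17, -3518650) = 1/130321

Step 1 — x − y = 17 − (-3518650) = 3518667. Step 2 — v_19(3518667) = 4 (factor: 3518667 = (19^4 · 27); the sign does not affect v_p). Step 3 — |x − y|_19 = 19^{-4} = 1/130321.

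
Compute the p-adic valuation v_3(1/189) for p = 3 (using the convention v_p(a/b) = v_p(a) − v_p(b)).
v_3(1/189) = -3

Factor powers of 3 from the numerator and denominator of the reduced fraction: 1 = 3^0 · 1 and 189 = 3^3 · 7. Apply v_p(a/b) = v_p(a) − v_p(b): v_3(1/189) = 0 − 3 = -3.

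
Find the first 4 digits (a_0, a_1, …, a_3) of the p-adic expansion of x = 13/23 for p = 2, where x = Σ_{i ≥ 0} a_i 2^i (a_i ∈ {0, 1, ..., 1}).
(a_0, …, a_3) = (1, 1, 0, 1)

v_2(13/23) = 0 (numerator and denominator both coprime to 2), so x ∈ ℤ_2^×. Compute digits iteratively via a_i = x_i mod 2, x_{i+1} = (x_i − a_i)/2, with x_0 = x:
  x_0 = 13/23;  a_0 = 1;  x_1 = (x_0 − 1)/2 = -5/23
  x_1 = -5/23;  a_1 = 1;  x_2 = (x_1 − 1)/2 = -14/23
  x_2 = -14/23;  a_2 = 0;  x_3 = (x_2 − 0)/2 = -7/23
  x_3 = -7/23;  a_3 = 1;  x_4 = (x_3 − 1)/2 = -15/23
Digits: (1, 1, 0, 1).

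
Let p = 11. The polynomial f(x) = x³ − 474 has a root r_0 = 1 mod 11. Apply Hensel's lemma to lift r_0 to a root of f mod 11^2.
r_1 = 78 (mod 121)

Hensel: r_{i+1} = r_i − f(r_i)/f′(r_i) mod 11^{i+2}, where f′(x) = 3x². Iterate:
  r_0 = 1 (mod 11)
  r_1 = 78 (mod 121)
Final: r = 78 with f(r) ≡ 0 mod 11^2.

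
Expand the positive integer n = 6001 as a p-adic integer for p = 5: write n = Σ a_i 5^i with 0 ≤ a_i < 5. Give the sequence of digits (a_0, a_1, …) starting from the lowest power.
(a_0, a_1, …) = (1, 0, 0, 3, 4, 1)

Repeated division by 5 gives the digits low-to-high: 6001 = 1 + 3·5^3 + 4·5^4 + 1·5^5. Digit sequence: (1, 0, 0, 3, 4, 1).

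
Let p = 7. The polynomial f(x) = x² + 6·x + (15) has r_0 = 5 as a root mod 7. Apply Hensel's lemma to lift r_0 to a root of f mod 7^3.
r_2 = 117 (mod 343)

Hensel: r_{i+1} = r_i − f(r_i)·(f′(r_i))^{-1} mod 7^{i+2}, f′(x) = 2x + 6. Iterate:
  r_0 = 5 (mod 7)
  r_1 = 19 (mod 49)
  r_2 = 117 (mod 343)
Final: r = 117 satisfies f(r) ≡ 0 mod 7^3.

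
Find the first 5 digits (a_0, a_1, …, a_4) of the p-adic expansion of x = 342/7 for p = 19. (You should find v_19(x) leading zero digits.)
(a_0, …, a_4) = (0, 8, 16, 10, 13)

v_19(342/7) = 1, so a_0 = ... = a_0 = 0. Factor out: x = 19^1 · u with u = 18/7 a unit in ℤ_19. Expand u iteratively via a_{v+i} = u_i mod 19, u_{i+1} = (u_i − a_{v+i})/19:
  u_0 = 18/7;  a_1 = 8;  u_1 = (u_0 − 8)/19 = -2/7
  u_1 = -2/7;  a_2 = 16;  u_2 = (u_1 − 16)/19 = -6/7
  u_2 = -6/7;  a_3 = 10;  u_3 = (u_2 − 10)/19 = -4/7
  u_3 = -4/7;  a_4 = 13;  u_4 = (u_3 − 13)/19 = -5/7
Digits: (0, 8, 16, 10, 13).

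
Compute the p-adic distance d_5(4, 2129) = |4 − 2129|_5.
d_5(4, 2129) = 1/125

Step 1 — x − y = 4 − 2129 = -2125. Step 2 — v_5(-2125) = 3 (factor: -2125 = −(5^3 · 17); the sign does not affect v_p). Step 3 — |x − y|_5 = 5^{-3} = 1/125.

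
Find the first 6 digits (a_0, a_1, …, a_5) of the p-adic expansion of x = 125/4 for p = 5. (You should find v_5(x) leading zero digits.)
(a_0, …, a_5) = (0, 0, 0, 4, 3, 3)

v_5(125/4) = 3, so a_0 = ... = a_2 = 0. Factor out: x = 5^3 · u with u = 1/4 a unit in ℤ_5. Expand u iteratively via a_{v+i} = u_i mod 5, u_{i+1} = (u_i − a_{v+i})/5:
  u_0 = 1/4;  a_3 = 4;  u_1 = (u_0 − 4)/5 = -3/4
  u_1 = -3/4;  a_4 = 3;  u_2 = (u_1 − 3)/5 = -3/4
  u_2 = -3/4;  a_5 = 3;  u_3 = (u_2 − 3)/5 = -3/4
Digits: (0, 0, 0, 4, 3, 3).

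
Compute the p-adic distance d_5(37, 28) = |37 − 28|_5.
d_5(37, 28) = 1

Step 1 — x − y = 37 − 28 = 9. Step 2 — v_5(9) = 0 (factor: 9 = (5^0 · 9); the sign does not affect v_p). Step 3 — |x − y|_5 = 5^{0} = 1.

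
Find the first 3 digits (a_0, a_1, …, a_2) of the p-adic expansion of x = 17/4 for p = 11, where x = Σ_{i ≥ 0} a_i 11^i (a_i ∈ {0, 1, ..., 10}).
(a_0, …, a_2) = (7, 8, 2)

v_11(17/4) = 0 (numerator and denominator both coprime to 11), so x ∈ ℤ_11^×. Compute digits iteratively via a_i = x_i mod 11, x_{i+1} = (x_i − a_i)/11, with x_0 = x:
  x_0 = 17/4;  a_0 = 7;  x_1 = (x_0 − 7)/11 = -1/4
  x_1 = -1/4;  a_1 = 8;  x_2 = (x_1 − 8)/11 = -3/4
  x_2 = -3/4;  a_2 = 2;  x_3 = (x_2 − 2)/11 = -1/4
Digits: (7, 8, 2).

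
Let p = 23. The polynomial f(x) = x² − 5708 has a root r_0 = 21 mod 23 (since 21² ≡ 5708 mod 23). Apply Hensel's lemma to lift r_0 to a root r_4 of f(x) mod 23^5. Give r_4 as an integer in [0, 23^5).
r_4 = 2392826 (mod 6436343)

Hensel's recurrence: r_{i+1} = r_i − f(r_i)·(f′(r_i))^{-1} mod 23^{i+2}, with f′(x) = 2x. Iterate:
  r_0 = 21 (mod 23)
  r_1 = 159 (mod 529)
  r_2 = 8094 (mod 12167)
  r_3 = 154098 (mod 279841)
  r_4 = 2392826 (mod 6436343)
Final: r_4 = 2392826, and one checks f(r_4) ≡ 0 mod 23^5.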